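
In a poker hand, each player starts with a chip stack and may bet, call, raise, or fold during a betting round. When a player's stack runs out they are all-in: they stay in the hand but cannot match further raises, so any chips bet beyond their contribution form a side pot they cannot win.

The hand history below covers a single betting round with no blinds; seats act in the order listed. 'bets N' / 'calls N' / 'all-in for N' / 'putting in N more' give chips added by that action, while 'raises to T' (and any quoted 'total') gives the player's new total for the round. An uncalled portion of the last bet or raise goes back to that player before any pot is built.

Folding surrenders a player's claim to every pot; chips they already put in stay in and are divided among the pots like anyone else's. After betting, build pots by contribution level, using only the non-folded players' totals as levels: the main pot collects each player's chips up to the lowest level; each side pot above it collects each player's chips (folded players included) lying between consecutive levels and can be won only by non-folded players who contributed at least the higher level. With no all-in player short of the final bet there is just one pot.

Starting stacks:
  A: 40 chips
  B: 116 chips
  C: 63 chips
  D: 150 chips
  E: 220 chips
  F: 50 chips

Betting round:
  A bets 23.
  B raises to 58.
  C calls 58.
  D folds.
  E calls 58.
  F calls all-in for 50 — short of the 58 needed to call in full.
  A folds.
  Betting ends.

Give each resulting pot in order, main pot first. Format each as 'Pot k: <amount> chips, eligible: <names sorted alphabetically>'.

Contributions: A=23, B=58, C=58, E=58, F=50
Folded: A, D
Pot levels (distinct totals of non-folded players): 50, 58
Layer 1-50: A 23 + B 50 + C 50 + E 50 + F 50 = 223 chips; eligible B, C, E, F
Layer 51-58: 8 each from B, C, E = 8*3 = 24 chips; eligible B, C, E

Pot 1: 223 chips, eligible: B, C, E, F
Pot 2: 24 chips, eligible: B, C, E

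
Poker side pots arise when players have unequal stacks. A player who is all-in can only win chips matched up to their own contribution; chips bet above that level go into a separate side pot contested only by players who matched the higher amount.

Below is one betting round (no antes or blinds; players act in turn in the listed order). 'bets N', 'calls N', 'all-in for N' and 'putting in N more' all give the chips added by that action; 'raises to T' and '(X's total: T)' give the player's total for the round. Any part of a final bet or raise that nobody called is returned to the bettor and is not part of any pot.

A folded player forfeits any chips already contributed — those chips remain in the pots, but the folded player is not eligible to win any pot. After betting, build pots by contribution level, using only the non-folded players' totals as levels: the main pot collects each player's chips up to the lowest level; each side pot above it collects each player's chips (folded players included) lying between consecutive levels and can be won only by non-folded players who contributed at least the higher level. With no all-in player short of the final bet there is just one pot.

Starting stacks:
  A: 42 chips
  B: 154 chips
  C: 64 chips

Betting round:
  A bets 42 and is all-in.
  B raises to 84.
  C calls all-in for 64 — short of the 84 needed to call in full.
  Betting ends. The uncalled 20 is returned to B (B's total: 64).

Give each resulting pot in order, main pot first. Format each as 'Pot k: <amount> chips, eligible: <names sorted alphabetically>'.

Pot 1: 126 chips, eligible: A, B, C
Pot 2: 44 chips, eligible: B, C

Derivation:
Contributions (after 20 returned to B): A=42, B=64, C=64
Pot levels (distinct totals of non-folded players): 42, 64
Layer 1-42: 42 each from A, B, C = 42*3 = 126 chips; eligible A, B, C
Layer 43-64: 22 each from B, C = 22*2 = 44 chips; eligible B, C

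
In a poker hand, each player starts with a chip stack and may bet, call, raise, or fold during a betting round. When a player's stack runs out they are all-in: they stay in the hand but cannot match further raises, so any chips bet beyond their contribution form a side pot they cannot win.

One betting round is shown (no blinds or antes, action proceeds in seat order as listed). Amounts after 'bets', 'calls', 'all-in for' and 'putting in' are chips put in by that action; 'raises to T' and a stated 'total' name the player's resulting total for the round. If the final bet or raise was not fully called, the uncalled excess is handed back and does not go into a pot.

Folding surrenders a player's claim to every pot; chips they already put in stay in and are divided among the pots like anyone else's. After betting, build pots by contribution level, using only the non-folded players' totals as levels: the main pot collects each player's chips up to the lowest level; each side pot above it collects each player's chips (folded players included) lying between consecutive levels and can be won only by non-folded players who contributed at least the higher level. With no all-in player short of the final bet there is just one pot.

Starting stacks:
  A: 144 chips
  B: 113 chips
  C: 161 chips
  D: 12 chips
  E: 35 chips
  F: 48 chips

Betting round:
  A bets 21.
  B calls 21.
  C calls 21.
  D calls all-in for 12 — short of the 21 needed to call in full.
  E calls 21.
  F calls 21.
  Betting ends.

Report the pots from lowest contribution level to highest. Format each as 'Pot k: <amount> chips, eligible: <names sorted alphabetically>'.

Pot 1: 72 chips, eligible: A, B, C, D, E, F
Pot 2: 45 chips, eligible: A, B, C, E, F

Derivation:
Contributions: A=21, B=21, C=21, D=12, E=21, F=21
Pot levels (distinct totals of non-folded players): 12, 21
Layer 1-12: 12 each from A, B, C, D, E, F = 12*6 = 72 chips; eligible A, B, C, D, E, F
Layer 13-21: 9 each from A, B, C, E, F = 9*5 = 45 chips; eligible A, B, C, E, F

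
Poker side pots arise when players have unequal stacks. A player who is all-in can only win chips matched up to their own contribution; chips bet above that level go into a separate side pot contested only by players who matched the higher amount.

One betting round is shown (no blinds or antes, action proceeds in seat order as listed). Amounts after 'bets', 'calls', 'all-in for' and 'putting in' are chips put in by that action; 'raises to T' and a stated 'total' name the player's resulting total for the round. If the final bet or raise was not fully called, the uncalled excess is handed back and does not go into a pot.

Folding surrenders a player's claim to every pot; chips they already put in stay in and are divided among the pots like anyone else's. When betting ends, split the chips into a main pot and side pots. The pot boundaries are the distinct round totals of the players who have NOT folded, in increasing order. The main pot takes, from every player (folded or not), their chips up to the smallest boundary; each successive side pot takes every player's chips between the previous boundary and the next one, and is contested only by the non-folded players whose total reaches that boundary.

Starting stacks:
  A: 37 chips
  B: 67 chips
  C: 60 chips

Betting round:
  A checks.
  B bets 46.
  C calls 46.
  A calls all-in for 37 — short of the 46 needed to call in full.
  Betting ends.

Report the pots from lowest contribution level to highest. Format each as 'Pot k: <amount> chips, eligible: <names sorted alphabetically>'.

Pot 1: 111 chips, eligible: A, B, C
Pot 2: 18 chips, eligible: B, C

Derivation:
Contributions: A=37, B=46, C=46
Pot levels (distinct totals of non-folded players): 37, 46
Layer 1-37: 37 each from A, B, C = 37*3 = 111 chips; eligible A, B, C
Layer 38-46: 9 each from B, C = 9*2 = 18 chips; eligible B, C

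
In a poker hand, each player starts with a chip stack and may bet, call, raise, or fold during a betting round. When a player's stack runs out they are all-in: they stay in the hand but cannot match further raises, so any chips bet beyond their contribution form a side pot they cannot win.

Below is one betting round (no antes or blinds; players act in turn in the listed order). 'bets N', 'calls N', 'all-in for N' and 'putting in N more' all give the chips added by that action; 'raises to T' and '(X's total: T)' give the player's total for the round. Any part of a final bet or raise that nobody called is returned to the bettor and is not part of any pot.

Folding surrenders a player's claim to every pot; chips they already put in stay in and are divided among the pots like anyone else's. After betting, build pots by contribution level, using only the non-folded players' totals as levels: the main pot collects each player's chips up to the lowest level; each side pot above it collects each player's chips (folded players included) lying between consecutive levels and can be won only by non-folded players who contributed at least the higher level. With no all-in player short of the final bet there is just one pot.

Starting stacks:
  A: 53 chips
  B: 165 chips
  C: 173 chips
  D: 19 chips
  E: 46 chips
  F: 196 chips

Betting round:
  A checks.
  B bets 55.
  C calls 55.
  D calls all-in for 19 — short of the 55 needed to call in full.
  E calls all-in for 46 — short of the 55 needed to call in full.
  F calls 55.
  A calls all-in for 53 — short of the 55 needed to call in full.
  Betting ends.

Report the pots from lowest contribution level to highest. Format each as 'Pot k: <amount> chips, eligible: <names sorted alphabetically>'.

Pot 1: 114 chips, eligible: A, B, C, D, E, F
Pot 2: 135 chips, eligible: A, B, C, E, F
Pot 3: 28 chips, eligible: A, B, C, F
Pot 4: 6 chips, eligible: B, C, F

Derivation:
Contributions: A=53, B=55, C=55, D=19, E=46, F=55
Pot levels (distinct totals of non-folded players): 19, 46, 53, 55
Layer 1-19: 19 each from A, B, C, D, E, F = 19*6 = 114 chips; eligible A, B, C, D, E, F
Layer 20-46: 27 each from A, B, C, E, F = 27*5 = 135 chips; eligible A, B, C, E, F
Layer 47-53: 7 each from A, B, C, F = 7*4 = 28 chips; eligible A, B, C, F
Layer 54-55: 2 each from B, C, F = 2*3 = 6 chips; eligible B, C, F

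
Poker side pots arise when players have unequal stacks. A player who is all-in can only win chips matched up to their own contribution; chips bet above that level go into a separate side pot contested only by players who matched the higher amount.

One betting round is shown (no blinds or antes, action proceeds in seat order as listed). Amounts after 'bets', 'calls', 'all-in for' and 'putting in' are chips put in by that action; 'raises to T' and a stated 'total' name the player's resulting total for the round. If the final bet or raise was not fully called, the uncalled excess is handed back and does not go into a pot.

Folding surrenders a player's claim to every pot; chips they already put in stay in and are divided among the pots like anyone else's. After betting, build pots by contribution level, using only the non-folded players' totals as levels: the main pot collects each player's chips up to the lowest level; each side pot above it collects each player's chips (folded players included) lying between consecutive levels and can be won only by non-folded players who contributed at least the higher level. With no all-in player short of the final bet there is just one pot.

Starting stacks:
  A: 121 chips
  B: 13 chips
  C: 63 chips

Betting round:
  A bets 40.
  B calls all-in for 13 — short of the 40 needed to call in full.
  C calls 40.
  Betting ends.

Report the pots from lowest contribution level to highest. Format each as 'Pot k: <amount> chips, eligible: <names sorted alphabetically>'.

Pot 1: 39 chips, eligible: A, B, C
Pot 2: 54 chips, eligible: A, C

Derivation:
Contributions: A=40, B=13, C=40
Pot levels (distinct totals of non-folded players): 13, 40
Layer 1-13: 13 each from A, B, C = 13*3 = 39 chips; eligible A, B, C
Layer 14-40: 27 each from A, C = 27*2 = 54 chips; eligible A, C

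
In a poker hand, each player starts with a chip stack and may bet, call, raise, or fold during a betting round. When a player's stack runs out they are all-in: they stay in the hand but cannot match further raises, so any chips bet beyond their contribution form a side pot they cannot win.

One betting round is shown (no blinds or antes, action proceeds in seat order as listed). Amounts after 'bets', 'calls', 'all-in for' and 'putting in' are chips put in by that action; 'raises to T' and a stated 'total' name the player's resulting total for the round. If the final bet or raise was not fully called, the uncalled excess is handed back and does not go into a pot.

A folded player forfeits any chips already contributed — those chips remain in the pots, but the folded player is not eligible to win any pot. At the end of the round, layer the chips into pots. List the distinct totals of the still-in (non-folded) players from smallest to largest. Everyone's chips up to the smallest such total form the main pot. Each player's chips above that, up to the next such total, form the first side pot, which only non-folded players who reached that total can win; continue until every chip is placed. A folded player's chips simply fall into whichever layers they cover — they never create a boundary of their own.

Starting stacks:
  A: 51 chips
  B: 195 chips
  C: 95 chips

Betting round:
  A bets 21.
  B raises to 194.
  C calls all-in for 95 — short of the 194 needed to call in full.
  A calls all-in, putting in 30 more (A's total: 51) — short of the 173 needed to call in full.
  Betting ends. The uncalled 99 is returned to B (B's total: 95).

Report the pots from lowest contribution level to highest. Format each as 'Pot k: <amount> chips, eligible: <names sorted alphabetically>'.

Pot 1: 153 chips, eligible: A, B, C
Pot 2: 88 chips, eligible: B, C

Derivation:
Contributions (after 99 returned to B): A=51, B=95, C=95
Pot levels (distinct totals of non-folded players): 51, 95
Layer 1-51: 51 each from A, B, C = 51*3 = 153 chips; eligible A, B, C
Layer 52-95: 44 each from B, C = 44*2 = 88 chips; eligible B, C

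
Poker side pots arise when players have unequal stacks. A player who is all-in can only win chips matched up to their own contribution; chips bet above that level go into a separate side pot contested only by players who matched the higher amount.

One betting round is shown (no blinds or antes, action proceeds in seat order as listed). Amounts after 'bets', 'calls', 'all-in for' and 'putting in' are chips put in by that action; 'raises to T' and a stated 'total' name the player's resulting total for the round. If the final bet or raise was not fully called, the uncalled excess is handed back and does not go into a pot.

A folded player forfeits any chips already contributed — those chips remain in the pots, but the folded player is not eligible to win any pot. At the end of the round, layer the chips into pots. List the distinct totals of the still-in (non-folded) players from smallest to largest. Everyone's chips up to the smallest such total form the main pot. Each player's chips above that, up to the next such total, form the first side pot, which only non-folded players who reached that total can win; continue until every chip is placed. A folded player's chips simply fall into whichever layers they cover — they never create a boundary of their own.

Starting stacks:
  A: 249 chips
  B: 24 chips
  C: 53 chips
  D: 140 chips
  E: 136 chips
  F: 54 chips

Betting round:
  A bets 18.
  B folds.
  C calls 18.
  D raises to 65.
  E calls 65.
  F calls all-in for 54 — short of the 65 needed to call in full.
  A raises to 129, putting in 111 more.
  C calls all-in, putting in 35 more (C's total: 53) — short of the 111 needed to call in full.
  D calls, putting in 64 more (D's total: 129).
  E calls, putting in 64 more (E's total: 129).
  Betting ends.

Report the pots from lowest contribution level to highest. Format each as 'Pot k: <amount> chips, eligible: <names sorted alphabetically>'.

Pot 1: 265 chips, eligible: A, C, D, E, F
Pot 2: 4 chips, eligible: A, D, E, F
Pot 3: 225 chips, eligible: A, D, E

Derivation:
Contributions: A=129, C=53, D=129, E=129, F=54
Folded: B
Pot levels (distinct totals of non-folded players): 53, 54, 129
Layer 1-53: 53 each from A, C, D, E, F = 53*5 = 265 chips; eligible A, C, D, E, F
Layer 54-54: 1 each from A, D, E, F = 1*4 = 4 chips; eligible A, D, E, F
Layer 55-129: 75 each from A, D, E = 75*3 = 225 chips; eligible A, D, E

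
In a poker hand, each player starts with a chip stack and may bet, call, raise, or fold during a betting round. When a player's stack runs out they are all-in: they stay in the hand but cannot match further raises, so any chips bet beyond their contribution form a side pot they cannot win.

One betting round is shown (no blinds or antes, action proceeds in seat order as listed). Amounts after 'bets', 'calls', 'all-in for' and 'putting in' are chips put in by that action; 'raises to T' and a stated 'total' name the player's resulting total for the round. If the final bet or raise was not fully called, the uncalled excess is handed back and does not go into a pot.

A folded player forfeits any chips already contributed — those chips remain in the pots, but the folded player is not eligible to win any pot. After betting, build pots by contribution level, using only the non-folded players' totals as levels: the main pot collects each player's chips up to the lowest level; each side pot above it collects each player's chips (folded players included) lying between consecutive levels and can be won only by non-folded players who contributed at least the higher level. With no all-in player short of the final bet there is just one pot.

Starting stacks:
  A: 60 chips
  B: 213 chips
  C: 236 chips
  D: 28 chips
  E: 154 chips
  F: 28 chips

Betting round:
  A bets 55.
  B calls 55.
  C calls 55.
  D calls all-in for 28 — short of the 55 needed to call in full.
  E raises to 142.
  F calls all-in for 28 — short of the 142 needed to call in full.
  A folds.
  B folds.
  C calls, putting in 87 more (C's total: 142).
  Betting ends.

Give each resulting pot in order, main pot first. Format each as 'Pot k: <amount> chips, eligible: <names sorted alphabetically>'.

Pot 1: 168 chips, eligible: C, D, E, F
Pot 2: 282 chips, eligible: C, E

Derivation:
Contributions: A=55, B=55, C=142, D=28, E=142, F=28
Folded: A, B
Pot levels (distinct totals of non-folded players): 28, 142
Layer 1-28: 28 each from A, B, C, D, E, F = 28*6 = 168 chips; eligible C, D, E, F
Layer 29-142: A 27 + B 27 + C 114 + E 114 = 282 chips; eligible C, E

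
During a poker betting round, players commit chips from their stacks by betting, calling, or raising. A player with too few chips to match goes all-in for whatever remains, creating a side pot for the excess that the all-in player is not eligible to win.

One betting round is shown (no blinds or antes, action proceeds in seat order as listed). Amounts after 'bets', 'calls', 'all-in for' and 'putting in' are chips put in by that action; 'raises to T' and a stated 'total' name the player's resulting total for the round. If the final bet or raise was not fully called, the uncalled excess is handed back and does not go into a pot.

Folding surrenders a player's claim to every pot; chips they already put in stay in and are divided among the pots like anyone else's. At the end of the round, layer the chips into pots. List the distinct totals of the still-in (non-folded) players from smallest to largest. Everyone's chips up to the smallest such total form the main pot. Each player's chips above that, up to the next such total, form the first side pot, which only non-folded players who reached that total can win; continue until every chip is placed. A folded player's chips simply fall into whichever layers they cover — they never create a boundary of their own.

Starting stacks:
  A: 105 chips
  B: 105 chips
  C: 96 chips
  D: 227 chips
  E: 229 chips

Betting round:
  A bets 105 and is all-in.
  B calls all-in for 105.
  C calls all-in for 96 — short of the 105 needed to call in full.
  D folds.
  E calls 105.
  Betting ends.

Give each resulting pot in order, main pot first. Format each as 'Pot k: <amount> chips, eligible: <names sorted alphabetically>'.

Pot 1: 384 chips, eligible: A, B, C, E
Pot 2: 27 chips, eligible: A, B, E

Derivation:
Contributions: A=105, B=105, C=96, E=105
Folded: D
Pot levels (distinct totals of non-folded players): 96, 105
Layer 1-96: 96 each from A, B, C, E = 96*4 = 384 chips; eligible A, B, C, E
Layer 97-105: 9 each from A, B, E = 9*3 = 27 chips; eligible A, B, E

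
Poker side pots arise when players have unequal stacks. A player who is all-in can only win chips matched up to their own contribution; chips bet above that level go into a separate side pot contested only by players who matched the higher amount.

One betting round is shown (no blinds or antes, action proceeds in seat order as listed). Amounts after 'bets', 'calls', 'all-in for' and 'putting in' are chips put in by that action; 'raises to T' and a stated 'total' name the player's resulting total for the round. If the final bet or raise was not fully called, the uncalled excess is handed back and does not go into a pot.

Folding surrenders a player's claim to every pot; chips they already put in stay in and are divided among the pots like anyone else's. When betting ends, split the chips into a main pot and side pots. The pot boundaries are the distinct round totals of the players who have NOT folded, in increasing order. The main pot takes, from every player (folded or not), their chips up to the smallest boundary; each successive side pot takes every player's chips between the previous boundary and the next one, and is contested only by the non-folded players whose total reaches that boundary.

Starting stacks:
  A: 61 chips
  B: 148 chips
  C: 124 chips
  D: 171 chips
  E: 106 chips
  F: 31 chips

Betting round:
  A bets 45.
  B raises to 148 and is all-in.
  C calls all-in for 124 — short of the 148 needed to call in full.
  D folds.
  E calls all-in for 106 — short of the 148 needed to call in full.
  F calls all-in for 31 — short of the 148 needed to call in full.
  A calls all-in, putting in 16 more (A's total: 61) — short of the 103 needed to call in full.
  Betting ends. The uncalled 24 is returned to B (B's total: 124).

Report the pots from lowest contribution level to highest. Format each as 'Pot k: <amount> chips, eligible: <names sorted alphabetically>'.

Contributions (after 24 returned to B): A=61, B=124, C=124, E=106, F=31
Folded: D
Pot levels (distinct totals of non-folded players): 31, 61, 106, 124
Layer 1-31: 31 each from A, B, C, E, F = 31*5 = 155 chips; eligible A, B, C, E, F
Layer 32-61: 30 each from A, B, C, E = 30*4 = 120 chips; eligible A, B, C, E
Layer 62-106: 45 each from B, C, E = 45*3 = 135 chips; eligible B, C, E
Layer 107-124: 18 each from B, C = 18*2 = 36 chips; eligible B, C

Pot 1: 155 chips, eligible: A, B, C, E, F
Pot 2: 120 chips, eligible: A, B, C, E
Pot 3: 135 chips, eligible: B, C, E
Pot 4: 36 chips, eligible: B, C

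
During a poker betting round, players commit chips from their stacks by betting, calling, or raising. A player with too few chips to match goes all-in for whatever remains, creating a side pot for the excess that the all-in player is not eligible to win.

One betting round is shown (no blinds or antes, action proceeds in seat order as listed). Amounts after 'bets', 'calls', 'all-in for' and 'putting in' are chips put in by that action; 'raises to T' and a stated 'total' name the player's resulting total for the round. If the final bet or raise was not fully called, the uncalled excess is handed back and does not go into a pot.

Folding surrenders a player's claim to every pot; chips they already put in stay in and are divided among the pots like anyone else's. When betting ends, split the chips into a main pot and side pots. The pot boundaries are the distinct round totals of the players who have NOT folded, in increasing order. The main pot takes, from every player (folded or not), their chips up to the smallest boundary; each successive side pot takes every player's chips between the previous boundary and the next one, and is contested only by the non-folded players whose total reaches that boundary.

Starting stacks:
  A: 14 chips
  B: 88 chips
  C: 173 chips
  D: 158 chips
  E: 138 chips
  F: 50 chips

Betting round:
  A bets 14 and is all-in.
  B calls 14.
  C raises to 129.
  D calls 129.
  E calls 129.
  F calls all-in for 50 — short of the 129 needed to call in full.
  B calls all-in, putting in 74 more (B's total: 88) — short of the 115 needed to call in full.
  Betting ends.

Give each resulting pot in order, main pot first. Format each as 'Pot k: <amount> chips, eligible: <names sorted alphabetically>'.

Contributions: A=14, B=88, C=129, D=129, E=129, F=50
Pot levels (distinct totals of non-folded players): 14, 50, 88, 129
Layer 1-14: 14 each from A, B, C, D, E, F = 14*6 = 84 chips; eligible A, B, C, D, E, F
Layer 15-50: 36 each from B, C, D, E, F = 36*5 = 180 chips; eligible B, C, D, E, F
Layer 51-88: 38 each from B, C, D, E = 38*4 = 152 chips; eligible B, C, D, E
Layer 89-129: 41 each from C, D, E = 41*3 = 123 chips; eligible C, D, E

Pot 1: 84 chips, eligible: A, B, C, D, E, F
Pot 2: 180 chips, eligible: B, C, D, E, F
Pot 3: 152 chips, eligible: B, C, D, E
Pot 4: 123 chips, eligible: C, D, E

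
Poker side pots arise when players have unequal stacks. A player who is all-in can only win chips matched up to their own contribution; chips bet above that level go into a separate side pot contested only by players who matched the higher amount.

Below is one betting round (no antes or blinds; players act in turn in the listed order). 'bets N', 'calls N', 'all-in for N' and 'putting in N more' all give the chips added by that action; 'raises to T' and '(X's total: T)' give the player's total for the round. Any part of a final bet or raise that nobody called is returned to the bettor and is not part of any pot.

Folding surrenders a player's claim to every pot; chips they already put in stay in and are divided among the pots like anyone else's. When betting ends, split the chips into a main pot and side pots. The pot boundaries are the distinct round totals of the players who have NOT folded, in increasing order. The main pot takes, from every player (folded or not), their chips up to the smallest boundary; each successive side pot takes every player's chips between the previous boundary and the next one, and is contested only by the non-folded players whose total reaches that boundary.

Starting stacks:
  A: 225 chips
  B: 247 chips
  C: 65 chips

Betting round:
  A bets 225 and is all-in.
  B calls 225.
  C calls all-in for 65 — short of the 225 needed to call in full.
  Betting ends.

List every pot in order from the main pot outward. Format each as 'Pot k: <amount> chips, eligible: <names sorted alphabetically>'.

Pot 1: 195 chips, eligible: A, B, C
Pot 2: 320 chips, eligible: A, B

Derivation:
Contributions: A=225, B=225, C=65
Pot levels (distinct totals of non-folded players): 65, 225
Layer 1-65: 65 each from A, B, C = 65*3 = 195 chips; eligible A, B, C
Layer 66-225: 160 each from A, B = 160*2 = 320 chips; eligible A, B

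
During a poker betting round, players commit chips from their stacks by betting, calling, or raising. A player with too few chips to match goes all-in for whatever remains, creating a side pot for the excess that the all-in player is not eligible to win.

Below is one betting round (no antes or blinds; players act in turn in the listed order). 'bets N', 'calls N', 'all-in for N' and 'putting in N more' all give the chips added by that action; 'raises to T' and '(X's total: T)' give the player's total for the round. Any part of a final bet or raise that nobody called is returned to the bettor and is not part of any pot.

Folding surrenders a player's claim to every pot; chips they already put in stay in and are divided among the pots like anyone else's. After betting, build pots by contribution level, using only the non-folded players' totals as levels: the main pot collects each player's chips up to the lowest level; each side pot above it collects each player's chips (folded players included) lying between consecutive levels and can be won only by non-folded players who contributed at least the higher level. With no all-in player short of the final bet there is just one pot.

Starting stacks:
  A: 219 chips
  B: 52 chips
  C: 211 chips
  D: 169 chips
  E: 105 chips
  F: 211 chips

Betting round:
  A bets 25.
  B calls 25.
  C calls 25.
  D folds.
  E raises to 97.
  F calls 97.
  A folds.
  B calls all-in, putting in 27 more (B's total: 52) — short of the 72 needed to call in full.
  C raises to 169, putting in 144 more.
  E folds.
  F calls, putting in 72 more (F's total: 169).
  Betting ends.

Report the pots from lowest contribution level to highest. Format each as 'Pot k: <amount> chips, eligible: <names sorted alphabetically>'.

Contributions: A=25, B=52, C=169, E=97, F=169
Folded: A, D, E
Pot levels (distinct totals of non-folded players): 52, 169
Layer 1-52: A 25 + B 52 + C 52 + E 52 + F 52 = 233 chips; eligible B, C, F
Layer 53-169: C 117 + E 45 + F 117 = 279 chips; eligible C, F

Pot 1: 233 chips, eligible: B, C, F
Pot 2: 279 chips, eligible: C, F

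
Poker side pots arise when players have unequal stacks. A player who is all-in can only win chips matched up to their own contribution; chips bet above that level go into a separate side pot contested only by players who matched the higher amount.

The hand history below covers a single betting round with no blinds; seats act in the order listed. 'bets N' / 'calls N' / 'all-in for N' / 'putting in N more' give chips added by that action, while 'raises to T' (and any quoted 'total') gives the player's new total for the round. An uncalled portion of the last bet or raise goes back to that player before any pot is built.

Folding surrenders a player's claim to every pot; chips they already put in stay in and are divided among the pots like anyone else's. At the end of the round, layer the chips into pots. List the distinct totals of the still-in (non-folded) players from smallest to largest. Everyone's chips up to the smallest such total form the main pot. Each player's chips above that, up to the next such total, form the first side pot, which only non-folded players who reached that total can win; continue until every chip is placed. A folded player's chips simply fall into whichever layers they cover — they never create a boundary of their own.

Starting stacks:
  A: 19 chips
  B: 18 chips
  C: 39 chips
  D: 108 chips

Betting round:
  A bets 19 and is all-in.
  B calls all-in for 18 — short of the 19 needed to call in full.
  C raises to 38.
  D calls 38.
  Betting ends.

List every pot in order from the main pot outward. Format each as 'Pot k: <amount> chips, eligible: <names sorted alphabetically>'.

Contributions: A=19, B=18, C=38, D=38
Pot levels (distinct totals of non-folded players): 18, 19, 38
Layer 1-18: 18 each from A, B, C, D = 18*4 = 72 chips; eligible A, B, C, D
Layer 19-19: 1 each from A, C, D = 1*3 = 3 chips; eligible A, C, D
Layer 20-38: 19 each from C, D = 19*2 = 38 chips; eligible C, D

Pot 1: 72 chips, eligible: A, B, C, D
Pot 2: 3 chips, eligible: A, C, D
Pot 3: 38 chips, eligible: C, D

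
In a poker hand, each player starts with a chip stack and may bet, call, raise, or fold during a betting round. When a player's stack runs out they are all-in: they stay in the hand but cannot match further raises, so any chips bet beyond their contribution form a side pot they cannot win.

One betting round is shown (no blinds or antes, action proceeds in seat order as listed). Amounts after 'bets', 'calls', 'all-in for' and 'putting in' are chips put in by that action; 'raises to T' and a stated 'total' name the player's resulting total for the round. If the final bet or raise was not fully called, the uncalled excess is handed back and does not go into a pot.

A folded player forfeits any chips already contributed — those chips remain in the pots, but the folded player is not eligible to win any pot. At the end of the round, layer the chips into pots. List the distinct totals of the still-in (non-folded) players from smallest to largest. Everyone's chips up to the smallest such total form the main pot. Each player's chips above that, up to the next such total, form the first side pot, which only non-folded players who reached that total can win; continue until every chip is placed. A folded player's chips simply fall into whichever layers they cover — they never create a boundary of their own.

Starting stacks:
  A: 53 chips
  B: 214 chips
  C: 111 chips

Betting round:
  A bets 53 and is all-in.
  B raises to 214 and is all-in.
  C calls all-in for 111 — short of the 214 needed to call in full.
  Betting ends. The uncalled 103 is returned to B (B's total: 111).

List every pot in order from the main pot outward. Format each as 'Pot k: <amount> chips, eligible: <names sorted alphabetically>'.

Contributions (after 103 returned to B): A=53, B=111, C=111
Pot levels (distinct totals of non-folded players): 53, 111
Layer 1-53: 53 each from A, B, C = 53*3 = 159 chips; eligible A, B, C
Layer 54-111: 58 each from B, C = 58*2 = 116 chips; eligible B, C

Pot 1: 159 chips, eligible: A, B, C
Pot 2: 116 chips, eligible: B, C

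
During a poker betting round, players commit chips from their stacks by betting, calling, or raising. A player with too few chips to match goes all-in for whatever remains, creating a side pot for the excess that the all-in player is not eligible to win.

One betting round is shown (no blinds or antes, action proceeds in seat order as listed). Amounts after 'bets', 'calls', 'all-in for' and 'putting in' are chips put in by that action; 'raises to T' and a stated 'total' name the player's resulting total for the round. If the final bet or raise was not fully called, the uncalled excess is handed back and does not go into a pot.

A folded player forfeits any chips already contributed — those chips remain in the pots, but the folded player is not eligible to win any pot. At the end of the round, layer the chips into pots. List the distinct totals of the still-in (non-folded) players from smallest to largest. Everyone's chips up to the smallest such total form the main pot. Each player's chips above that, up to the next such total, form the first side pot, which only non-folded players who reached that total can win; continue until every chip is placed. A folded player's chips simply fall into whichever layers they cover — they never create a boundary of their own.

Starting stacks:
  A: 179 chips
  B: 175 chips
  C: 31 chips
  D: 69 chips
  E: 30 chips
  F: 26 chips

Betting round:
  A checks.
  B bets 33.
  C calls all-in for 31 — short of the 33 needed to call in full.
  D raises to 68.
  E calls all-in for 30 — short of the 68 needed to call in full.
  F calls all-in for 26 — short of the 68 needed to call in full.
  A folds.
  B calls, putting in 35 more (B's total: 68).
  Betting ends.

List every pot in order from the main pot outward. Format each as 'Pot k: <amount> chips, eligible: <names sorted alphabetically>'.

Pot 1: 130 chips, eligible: B, C, D, E, F
Pot 2: 16 chips, eligible: B, C, D, E
Pot 3: 3 chips, eligible: B, C, D
Pot 4: 74 chips, eligible: B, D

Derivation:
Contributions: B=68, C=31, D=68, E=30, F=26
Folded: A
Pot levels (distinct totals of non-folded players): 26, 30, 31, 68
Layer 1-26: 26 each from B, C, D, E, F = 26*5 = 130 chips; eligible B, C, D, E, F
Layer 27-30: 4 each from B, C, D, E = 4*4 = 16 chips; eligible B, C, D, E
Layer 31-31: 1 each from B, C, D = 1*3 = 3 chips; eligible B, C, D
Layer 32-68: 37 each from B, D = 37*2 = 74 chips; eligible B, D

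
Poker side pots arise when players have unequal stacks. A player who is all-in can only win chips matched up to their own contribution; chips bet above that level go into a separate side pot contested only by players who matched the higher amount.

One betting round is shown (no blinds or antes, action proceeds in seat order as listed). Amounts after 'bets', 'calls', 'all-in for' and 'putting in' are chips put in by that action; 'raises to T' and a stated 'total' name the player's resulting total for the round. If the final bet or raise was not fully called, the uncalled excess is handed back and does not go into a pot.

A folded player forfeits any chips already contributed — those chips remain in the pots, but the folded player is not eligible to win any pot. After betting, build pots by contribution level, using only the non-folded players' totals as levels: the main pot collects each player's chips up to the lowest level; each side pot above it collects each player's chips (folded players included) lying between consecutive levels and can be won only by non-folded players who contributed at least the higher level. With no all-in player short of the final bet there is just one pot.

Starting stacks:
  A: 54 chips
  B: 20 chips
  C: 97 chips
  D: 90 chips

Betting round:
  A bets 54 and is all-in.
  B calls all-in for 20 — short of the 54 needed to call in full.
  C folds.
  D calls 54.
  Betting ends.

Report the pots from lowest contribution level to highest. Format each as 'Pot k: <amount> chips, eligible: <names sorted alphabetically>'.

Pot 1: 60 chips, eligible: A, B, D
Pot 2: 68 chips, eligible: A, D

Derivation:
Contributions: A=54, B=20, D=54
Folded: C
Pot levels (distinct totals of non-folded players): 20, 54
Layer 1-20: 20 each from A, B, D = 20*3 = 60 chips; eligible A, B, D
Layer 21-54: 34 each from A, D = 34*2 = 68 chips; eligible A, D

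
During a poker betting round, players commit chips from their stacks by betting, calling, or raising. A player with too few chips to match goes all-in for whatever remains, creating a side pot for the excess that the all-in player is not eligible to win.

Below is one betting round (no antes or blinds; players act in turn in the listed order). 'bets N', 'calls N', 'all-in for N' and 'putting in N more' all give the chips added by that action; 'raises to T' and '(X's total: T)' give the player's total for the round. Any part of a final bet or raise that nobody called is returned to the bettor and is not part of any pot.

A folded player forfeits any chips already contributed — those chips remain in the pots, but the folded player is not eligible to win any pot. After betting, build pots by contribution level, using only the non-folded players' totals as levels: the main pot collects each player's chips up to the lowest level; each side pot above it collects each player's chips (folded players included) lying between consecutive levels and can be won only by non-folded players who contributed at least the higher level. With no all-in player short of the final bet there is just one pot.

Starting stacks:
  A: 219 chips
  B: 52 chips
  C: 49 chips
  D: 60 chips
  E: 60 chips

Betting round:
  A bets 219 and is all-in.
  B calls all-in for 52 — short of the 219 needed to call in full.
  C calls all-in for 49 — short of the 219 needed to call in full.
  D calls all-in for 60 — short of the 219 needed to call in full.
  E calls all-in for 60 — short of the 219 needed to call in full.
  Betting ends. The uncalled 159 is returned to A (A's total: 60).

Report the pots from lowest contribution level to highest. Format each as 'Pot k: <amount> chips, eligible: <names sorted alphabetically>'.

Pot 1: 245 chips, eligible: A, B, C, D, E
Pot 2: 12 chips, eligible: A, B, D, E
Pot 3: 24 chips, eligible: A, D, E

Derivation:
Contributions (after 159 returned to A): A=60, B=52, C=49, D=60, E=60
Pot levels (distinct totals of non-folded players): 49, 52, 60
Layer 1-49: 49 each from A, B, C, D, E = 49*5 = 245 chips; eligible A, B, C, D, E
Layer 50-52: 3 each from A, B, D, E = 3*4 = 12 chips; eligible A, B, D, E
Layer 53-60: 8 each from A, D, E = 8*3 = 24 chips; eligible A, D, E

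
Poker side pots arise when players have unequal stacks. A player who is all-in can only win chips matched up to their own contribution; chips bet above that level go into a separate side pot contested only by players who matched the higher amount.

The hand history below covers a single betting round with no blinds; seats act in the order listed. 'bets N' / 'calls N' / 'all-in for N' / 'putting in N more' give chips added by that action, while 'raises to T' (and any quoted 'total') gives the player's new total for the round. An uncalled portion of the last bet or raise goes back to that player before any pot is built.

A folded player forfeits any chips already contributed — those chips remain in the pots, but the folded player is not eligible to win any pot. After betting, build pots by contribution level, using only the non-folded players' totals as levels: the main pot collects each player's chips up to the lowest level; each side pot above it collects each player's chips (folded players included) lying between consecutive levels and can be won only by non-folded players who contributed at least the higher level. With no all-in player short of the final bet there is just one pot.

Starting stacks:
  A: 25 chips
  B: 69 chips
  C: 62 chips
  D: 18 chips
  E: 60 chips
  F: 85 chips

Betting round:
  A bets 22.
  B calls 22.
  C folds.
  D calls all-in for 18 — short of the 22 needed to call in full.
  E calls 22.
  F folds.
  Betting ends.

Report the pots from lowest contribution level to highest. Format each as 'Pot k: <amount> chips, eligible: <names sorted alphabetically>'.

Contributions: A=22, B=22, D=18, E=22
Folded: C, F
Pot levels (distinct totals of non-folded players): 18, 22
Layer 1-18: 18 each from A, B, D, E = 18*4 = 72 chips; eligible A, B, D, E
Layer 19-22: 4 each from A, B, E = 4*3 = 12 chips; eligible A, B, E

Pot 1: 72 chips, eligible: A, B, D, E
Pot 2: 12 chips, eligible: A, B, E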